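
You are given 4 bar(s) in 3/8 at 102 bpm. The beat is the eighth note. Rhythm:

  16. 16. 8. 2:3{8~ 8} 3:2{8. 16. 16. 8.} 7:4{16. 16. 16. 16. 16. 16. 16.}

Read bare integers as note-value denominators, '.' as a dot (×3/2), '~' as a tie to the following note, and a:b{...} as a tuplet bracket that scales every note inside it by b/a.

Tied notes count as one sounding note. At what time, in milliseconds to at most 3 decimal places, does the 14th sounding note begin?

note 14 onset = 78/7b = 6554.622ms

1. 0.0ms @ 0 + 441.176ms (3/4)
2. 441.176ms @ 3/4 + 441.176ms (3/4)
3. 882.353ms @ 3/2 + 882.353ms (3/2)
4. 1764.706ms @ 3 + 1764.706ms (3)
5. 3529.412ms @ 6 + 588.235ms (1)
6. 4117.647ms @ 7 + 294.118ms (1/2)
7. 4411.765ms @ 15/2 + 294.118ms (1/2)
8. 4705.882ms @ 8 + 588.235ms (1)
9. 5294.118ms @ 9 + 252.101ms (3/7)
10. 5546.218ms @ 66/7 + 252.101ms (3/7)
11. 5798.319ms @ 69/7 + 252.101ms (3/7)
12. 6050.42ms @ 72/7 + 252.101ms (3/7)
13. 6302.521ms @ 75/7 + 252.101ms (3/7)
14. 6554.622ms @ 78/7 + 252.101ms (3/7)
15. 6806.723ms @ 81/7 + 252.101ms (3/7)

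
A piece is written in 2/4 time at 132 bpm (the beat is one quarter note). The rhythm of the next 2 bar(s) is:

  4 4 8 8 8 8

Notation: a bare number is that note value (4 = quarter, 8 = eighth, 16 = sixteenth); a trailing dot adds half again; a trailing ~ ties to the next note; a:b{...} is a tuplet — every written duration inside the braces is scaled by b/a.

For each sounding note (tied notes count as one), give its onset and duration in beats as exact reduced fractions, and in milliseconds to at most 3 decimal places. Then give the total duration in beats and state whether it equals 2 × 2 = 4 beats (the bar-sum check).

1) 0.0ms=0b +454.545ms=1b
2) 454.545ms=1b +454.545ms=1b
3) 909.091ms=2b +227.273ms=1/2b
4) 1136.364ms=5/2b +227.273ms=1/2b
5) 1363.636ms=3b +227.273ms=1/2b
6) 1590.909ms=7/2b +227.273ms=1/2b
Σ=4b of 4 (132bpm 2/4) — PASS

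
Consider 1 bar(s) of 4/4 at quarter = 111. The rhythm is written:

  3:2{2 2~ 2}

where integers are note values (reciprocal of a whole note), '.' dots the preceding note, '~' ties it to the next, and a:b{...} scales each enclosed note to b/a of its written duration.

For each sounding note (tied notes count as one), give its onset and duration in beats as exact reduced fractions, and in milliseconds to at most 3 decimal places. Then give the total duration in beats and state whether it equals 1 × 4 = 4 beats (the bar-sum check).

1) 0.0ms=0b +720.721ms=4/3b
2) 720.721ms=4/3b +1441.441ms=8/3b
Σ=4b of 4 (111bpm 4/4) — PASS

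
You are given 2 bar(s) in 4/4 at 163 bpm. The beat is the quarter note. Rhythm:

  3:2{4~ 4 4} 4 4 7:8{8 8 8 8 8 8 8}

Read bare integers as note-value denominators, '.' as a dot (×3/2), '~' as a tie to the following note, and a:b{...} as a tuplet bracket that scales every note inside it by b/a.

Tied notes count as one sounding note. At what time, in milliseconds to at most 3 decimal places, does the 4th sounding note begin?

note 4 onset = 3b = 1104.294ms

1. 0.0ms @ 0 + 490.798ms (4/3)
2. 490.798ms @ 4/3 + 245.399ms (2/3)
3. 736.196ms @ 2 + 368.098ms (1)
4. 1104.294ms @ 3 + 368.098ms (1)
5. 1472.393ms @ 4 + 210.342ms (4/7)
6. 1682.734ms @ 32/7 + 210.342ms (4/7)
7. 1893.076ms @ 36/7 + 210.342ms (4/7)
8. 2103.418ms @ 40/7 + 210.342ms (4/7)
9. 2313.76ms @ 44/7 + 210.342ms (4/7)
10. 2524.102ms @ 48/7 + 210.342ms (4/7)
11. 2734.443ms @ 52/7 + 210.342ms (4/7)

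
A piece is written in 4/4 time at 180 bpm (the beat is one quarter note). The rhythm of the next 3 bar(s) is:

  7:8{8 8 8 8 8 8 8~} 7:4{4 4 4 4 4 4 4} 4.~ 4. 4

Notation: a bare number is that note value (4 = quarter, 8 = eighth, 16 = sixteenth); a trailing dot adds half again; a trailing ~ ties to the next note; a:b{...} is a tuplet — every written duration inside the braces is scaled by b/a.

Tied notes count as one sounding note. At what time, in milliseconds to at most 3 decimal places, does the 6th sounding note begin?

1. 0.0ms @ 0 + 190.476ms (4/7)
2. 190.476ms @ 4/7 + 190.476ms (4/7)
3. 380.952ms @ 8/7 + 190.476ms (4/7)
4. 571.429ms @ 12/7 + 190.476ms (4/7)
5. 761.905ms @ 16/7 + 190.476ms (4/7)
6. 952.381ms @ 20/7 + 190.476ms (4/7)
7. 1142.857ms @ 24/7 + 380.952ms (8/7)
8. 1523.81ms @ 32/7 + 190.476ms (4/7)
9. 1714.286ms @ 36/7 + 190.476ms (4/7)
10. 1904.762ms @ 40/7 + 190.476ms (4/7)
11. 2095.238ms @ 44/7 + 190.476ms (4/7)
12. 2285.714ms @ 48/7 + 190.476ms (4/7)
13. 2476.19ms @ 52/7 + 190.476ms (4/7)
14. 2666.667ms @ 8 + 1000.0ms (3)
15. 3666.667ms @ 11 + 333.333ms (1)

note 6 onset = 20/7b = 952.381ms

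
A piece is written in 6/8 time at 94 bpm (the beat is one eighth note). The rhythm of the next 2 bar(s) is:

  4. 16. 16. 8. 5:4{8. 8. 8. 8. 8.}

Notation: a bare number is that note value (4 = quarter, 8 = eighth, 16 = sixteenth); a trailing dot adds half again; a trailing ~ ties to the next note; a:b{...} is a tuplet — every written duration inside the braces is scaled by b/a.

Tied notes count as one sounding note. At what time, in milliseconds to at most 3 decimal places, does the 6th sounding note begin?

note 6 onset = 36/5b = 4595.745ms

1. 0.0ms @ 0 + 1914.894ms (3)
2. 1914.894ms @ 3 + 478.723ms (3/4)
3. 2393.617ms @ 15/4 + 478.723ms (3/4)
4. 2872.34ms @ 9/2 + 957.447ms (3/2)
5. 3829.787ms @ 6 + 765.957ms (6/5)
6. 4595.745ms @ 36/5 + 765.957ms (6/5)
7. 5361.702ms @ 42/5 + 765.957ms (6/5)
8. 6127.66ms @ 48/5 + 765.957ms (6/5)
9. 6893.617ms @ 54/5 + 765.957ms (6/5)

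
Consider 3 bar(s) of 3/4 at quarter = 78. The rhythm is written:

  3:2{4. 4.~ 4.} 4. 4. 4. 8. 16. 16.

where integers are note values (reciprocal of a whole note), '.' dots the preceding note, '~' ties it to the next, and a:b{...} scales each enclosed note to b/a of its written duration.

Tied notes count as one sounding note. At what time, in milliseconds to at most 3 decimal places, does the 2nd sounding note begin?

1. 0.0ms @ 0 + 769.231ms (1)
2. 769.231ms @ 1 + 1538.462ms (2)
3. 2307.692ms @ 3 + 1153.846ms (3/2)
4. 3461.538ms @ 9/2 + 1153.846ms (3/2)
5. 4615.385ms @ 6 + 1153.846ms (3/2)
6. 5769.231ms @ 15/2 + 576.923ms (3/4)
7. 6346.154ms @ 33/4 + 288.462ms (3/8)
8. 6634.615ms @ 69/8 + 288.462ms (3/8)

note 2 onset = 1b = 769.231ms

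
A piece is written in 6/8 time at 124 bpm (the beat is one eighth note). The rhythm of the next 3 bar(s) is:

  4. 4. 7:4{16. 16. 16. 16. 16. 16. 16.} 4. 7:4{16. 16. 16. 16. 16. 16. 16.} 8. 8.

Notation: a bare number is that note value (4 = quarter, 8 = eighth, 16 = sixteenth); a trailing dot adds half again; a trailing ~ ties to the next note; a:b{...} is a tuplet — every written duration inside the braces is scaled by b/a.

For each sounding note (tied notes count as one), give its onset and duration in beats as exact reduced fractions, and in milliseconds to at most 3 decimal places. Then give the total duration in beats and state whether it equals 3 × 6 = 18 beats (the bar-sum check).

1) 0.0ms=0b +1451.613ms=3b
2) 1451.613ms=3b +1451.613ms=3b
3) 2903.226ms=6b +207.373ms=3/7b
4) 3110.599ms=45/7b +207.373ms=3/7b
5) 3317.972ms=48/7b +207.373ms=3/7b
6) 3525.346ms=51/7b +207.373ms=3/7b
7) 3732.719ms=54/7b +207.373ms=3/7b
8) 3940.092ms=57/7b +207.373ms=3/7b
9) 4147.465ms=60/7b +207.373ms=3/7b
10) 4354.839ms=9b +1451.613ms=3b
11) 5806.452ms=12b +207.373ms=3/7b
12) 6013.825ms=87/7b +207.373ms=3/7b
13) 6221.198ms=90/7b +207.373ms=3/7b
14) 6428.571ms=93/7b +207.373ms=3/7b
15) 6635.945ms=96/7b +207.373ms=3/7b
16) 6843.318ms=99/7b +207.373ms=3/7b
17) 7050.691ms=102/7b +207.373ms=3/7b
18) 7258.065ms=15b +725.806ms=3/2b
19) 7983.871ms=33/2b +725.806ms=3/2b
Σ=18b of 18 (124bpm 6/8) — PASS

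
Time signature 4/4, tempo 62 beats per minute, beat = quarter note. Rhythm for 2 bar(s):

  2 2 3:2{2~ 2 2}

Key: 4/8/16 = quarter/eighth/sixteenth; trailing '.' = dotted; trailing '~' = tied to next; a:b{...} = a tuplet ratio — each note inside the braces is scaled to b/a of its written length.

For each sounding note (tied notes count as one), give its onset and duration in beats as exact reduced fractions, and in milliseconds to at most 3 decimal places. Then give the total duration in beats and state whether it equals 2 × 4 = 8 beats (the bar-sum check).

1) 0.0ms=0b +1935.484ms=2b
2) 1935.484ms=2b +1935.484ms=2b
3) 3870.968ms=4b +2580.645ms=8/3b
4) 6451.613ms=20/3b +1290.323ms=4/3b
Σ=8b of 8 (62bpm 4/4) — PASS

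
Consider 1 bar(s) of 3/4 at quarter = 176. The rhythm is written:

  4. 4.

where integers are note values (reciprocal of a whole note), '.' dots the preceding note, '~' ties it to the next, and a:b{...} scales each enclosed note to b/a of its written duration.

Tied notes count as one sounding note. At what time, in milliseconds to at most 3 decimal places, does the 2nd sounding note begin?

note 2 onset = 3/2b = 511.364ms

1. 0.0ms @ 0 + 511.364ms (3/2)
2. 511.364ms @ 3/2 + 511.364ms (3/2)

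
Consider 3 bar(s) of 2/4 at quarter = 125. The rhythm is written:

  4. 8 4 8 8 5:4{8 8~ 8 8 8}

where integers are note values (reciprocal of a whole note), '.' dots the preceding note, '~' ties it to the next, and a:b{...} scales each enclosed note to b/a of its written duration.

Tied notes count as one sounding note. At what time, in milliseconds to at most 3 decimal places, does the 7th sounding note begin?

note 7 onset = 22/5b = 2112.0ms

1. 0.0ms @ 0 + 720.0ms (3/2)
2. 720.0ms @ 3/2 + 240.0ms (1/2)
3. 960.0ms @ 2 + 480.0ms (1)
4. 1440.0ms @ 3 + 240.0ms (1/2)
5. 1680.0ms @ 7/2 + 240.0ms (1/2)
6. 1920.0ms @ 4 + 192.0ms (2/5)
7. 2112.0ms @ 22/5 + 384.0ms (4/5)
8. 2496.0ms @ 26/5 + 192.0ms (2/5)
9. 2688.0ms @ 28/5 + 192.0ms (2/5)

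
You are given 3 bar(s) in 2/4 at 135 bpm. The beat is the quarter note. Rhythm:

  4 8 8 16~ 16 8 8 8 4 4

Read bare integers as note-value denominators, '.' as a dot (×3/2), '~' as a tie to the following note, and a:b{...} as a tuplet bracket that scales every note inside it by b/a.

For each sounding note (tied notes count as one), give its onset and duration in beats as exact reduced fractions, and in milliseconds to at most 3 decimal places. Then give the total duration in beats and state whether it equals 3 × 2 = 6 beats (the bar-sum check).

1) 0.0ms=0b +444.444ms=1b
2) 444.444ms=1b +222.222ms=1/2b
3) 666.667ms=3/2b +222.222ms=1/2b
4) 888.889ms=2b +222.222ms=1/2b
5) 1111.111ms=5/2b +222.222ms=1/2b
6) 1333.333ms=3b +222.222ms=1/2b
7) 1555.556ms=7/2b +222.222ms=1/2b
8) 1777.778ms=4b +444.444ms=1b
9) 2222.222ms=5b +444.444ms=1b
Σ=6b of 6 (135bpm 2/4) — PASS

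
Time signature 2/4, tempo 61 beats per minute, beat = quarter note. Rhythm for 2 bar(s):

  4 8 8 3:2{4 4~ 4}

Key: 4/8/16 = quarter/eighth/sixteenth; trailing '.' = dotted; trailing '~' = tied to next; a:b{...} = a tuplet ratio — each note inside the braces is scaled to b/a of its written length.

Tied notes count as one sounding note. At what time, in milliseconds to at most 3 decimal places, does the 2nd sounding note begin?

1. 0.0ms @ 0 + 983.607ms (1)
2. 983.607ms @ 1 + 491.803ms (1/2)
3. 1475.41ms @ 3/2 + 491.803ms (1/2)
4. 1967.213ms @ 2 + 655.738ms (2/3)
5. 2622.951ms @ 8/3 + 1311.475ms (4/3)

note 2 onset = 1b = 983.607ms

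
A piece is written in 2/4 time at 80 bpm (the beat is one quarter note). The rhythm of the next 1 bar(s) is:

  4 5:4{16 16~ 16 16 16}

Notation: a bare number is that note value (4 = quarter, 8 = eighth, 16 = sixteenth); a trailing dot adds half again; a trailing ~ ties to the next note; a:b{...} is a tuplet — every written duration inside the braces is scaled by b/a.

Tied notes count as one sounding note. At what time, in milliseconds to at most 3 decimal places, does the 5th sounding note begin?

1. 0.0ms @ 0 + 750.0ms (1)
2. 750.0ms @ 1 + 150.0ms (1/5)
3. 900.0ms @ 6/5 + 300.0ms (2/5)
4. 1200.0ms @ 8/5 + 150.0ms (1/5)
5. 1350.0ms @ 9/5 + 150.0ms (1/5)

note 5 onset = 9/5b = 1350.0ms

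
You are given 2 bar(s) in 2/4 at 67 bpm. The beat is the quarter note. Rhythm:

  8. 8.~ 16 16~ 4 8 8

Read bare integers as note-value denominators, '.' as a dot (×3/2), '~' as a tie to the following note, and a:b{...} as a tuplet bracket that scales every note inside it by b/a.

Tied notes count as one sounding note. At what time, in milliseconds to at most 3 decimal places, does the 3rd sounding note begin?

1. 0.0ms @ 0 + 671.642ms (3/4)
2. 671.642ms @ 3/4 + 895.522ms (1)
3. 1567.164ms @ 7/4 + 1119.403ms (5/4)
4. 2686.567ms @ 3 + 447.761ms (1/2)
5. 3134.328ms @ 7/2 + 447.761ms (1/2)

note 3 onset = 7/4b = 1567.164ms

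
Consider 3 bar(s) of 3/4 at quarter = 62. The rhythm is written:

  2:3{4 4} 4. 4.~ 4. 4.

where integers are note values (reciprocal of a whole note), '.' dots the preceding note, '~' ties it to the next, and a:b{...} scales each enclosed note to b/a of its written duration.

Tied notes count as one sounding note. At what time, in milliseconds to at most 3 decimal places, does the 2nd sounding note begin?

1. 0.0ms @ 0 + 1451.613ms (3/2)
2. 1451.613ms @ 3/2 + 1451.613ms (3/2)
3. 2903.226ms @ 3 + 1451.613ms (3/2)
4. 4354.839ms @ 9/2 + 2903.226ms (3)
5. 7258.065ms @ 15/2 + 1451.613ms (3/2)

note 2 onset = 3/2b = 1451.613ms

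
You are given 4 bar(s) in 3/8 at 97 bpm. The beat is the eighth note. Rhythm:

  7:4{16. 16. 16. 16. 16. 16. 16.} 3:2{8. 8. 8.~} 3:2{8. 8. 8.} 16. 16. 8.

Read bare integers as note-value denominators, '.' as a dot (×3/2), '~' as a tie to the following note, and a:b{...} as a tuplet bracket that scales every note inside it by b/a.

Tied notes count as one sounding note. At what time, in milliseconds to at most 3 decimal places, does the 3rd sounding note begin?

note 3 onset = 6/7b = 530.191ms

1. 0.0ms @ 0 + 265.096ms (3/7)
2. 265.096ms @ 3/7 + 265.096ms (3/7)
3. 530.191ms @ 6/7 + 265.096ms (3/7)
4. 795.287ms @ 9/7 + 265.096ms (3/7)
5. 1060.383ms @ 12/7 + 265.096ms (3/7)
6. 1325.479ms @ 15/7 + 265.096ms (3/7)
7. 1590.574ms @ 18/7 + 265.096ms (3/7)
8. 1855.67ms @ 3 + 618.557ms (1)
9. 2474.227ms @ 4 + 618.557ms (1)
10. 3092.784ms @ 5 + 1237.113ms (2)
11. 4329.897ms @ 7 + 618.557ms (1)
12. 4948.454ms @ 8 + 618.557ms (1)
13. 5567.01ms @ 9 + 463.918ms (3/4)
14. 6030.928ms @ 39/4 + 463.918ms (3/4)
15. 6494.845ms @ 21/2 + 927.835ms (3/2)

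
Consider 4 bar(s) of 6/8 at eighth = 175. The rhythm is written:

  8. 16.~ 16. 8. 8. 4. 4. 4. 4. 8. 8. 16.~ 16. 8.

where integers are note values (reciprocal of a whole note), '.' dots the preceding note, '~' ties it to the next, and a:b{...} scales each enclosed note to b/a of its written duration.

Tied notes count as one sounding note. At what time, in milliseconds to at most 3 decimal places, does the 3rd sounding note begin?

note 3 onset = 3b = 1028.571ms

1. 0.0ms @ 0 + 514.286ms (3/2)
2. 514.286ms @ 3/2 + 514.286ms (3/2)
3. 1028.571ms @ 3 + 514.286ms (3/2)
4. 1542.857ms @ 9/2 + 514.286ms (3/2)
5. 2057.143ms @ 6 + 1028.571ms (3)
6. 3085.714ms @ 9 + 1028.571ms (3)
7. 4114.286ms @ 12 + 1028.571ms (3)
8. 5142.857ms @ 15 + 1028.571ms (3)
9. 6171.429ms @ 18 + 514.286ms (3/2)
10. 6685.714ms @ 39/2 + 514.286ms (3/2)
11. 7200.0ms @ 21 + 514.286ms (3/2)
12. 7714.286ms @ 45/2 + 514.286ms (3/2)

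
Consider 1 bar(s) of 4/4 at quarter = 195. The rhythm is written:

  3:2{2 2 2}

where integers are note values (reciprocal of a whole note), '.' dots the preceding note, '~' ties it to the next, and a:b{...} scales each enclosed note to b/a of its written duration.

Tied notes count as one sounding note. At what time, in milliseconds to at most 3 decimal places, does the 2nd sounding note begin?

1. 0.0ms @ 0 + 410.256ms (4/3)
2. 410.256ms @ 4/3 + 410.256ms (4/3)
3. 820.513ms @ 8/3 + 410.256ms (4/3)

note 2 onset = 4/3b = 410.256ms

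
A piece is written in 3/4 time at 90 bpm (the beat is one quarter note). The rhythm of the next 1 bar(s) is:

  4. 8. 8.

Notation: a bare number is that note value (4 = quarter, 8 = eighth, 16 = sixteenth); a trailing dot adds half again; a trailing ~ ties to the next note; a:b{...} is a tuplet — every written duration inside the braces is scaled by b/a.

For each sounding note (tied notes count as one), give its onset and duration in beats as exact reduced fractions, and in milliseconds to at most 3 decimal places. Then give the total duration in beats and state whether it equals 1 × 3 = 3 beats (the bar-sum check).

1) 0.0ms=0b +1000.0ms=3/2b
2) 1000.0ms=3/2b +500.0ms=3/4b
3) 1500.0ms=9/4b +500.0ms=3/4b
Σ=3b of 3 (90bpm 3/4) — PASS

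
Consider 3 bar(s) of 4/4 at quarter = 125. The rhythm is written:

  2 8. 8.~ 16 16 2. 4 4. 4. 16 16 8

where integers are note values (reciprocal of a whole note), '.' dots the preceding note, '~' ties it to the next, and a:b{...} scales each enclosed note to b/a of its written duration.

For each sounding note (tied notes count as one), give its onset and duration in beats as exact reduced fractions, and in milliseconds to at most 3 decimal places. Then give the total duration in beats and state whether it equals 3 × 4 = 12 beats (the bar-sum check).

1) 0.0ms=0b +960.0ms=2b
2) 960.0ms=2b +360.0ms=3/4b
3) 1320.0ms=11/4b +480.0ms=1b
4) 1800.0ms=15/4b +120.0ms=1/4b
5) 1920.0ms=4b +1440.0ms=3b
6) 3360.0ms=7b +480.0ms=1b
7) 3840.0ms=8b +720.0ms=3/2b
8) 4560.0ms=19/2b +720.0ms=3/2b
9) 5280.0ms=11b +120.0ms=1/4b
10) 5400.0ms=45/4b +120.0ms=1/4b
11) 5520.0ms=23/2b +240.0ms=1/2b
Σ=12b of 12 (125bpm 4/4) — PASS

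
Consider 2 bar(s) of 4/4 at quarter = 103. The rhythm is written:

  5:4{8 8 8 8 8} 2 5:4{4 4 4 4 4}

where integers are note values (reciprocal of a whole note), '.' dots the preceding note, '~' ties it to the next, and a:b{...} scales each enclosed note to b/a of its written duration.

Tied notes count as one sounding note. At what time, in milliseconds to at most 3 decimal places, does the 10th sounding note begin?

1. 0.0ms @ 0 + 233.01ms (2/5)
2. 233.01ms @ 2/5 + 233.01ms (2/5)
3. 466.019ms @ 4/5 + 233.01ms (2/5)
4. 699.029ms @ 6/5 + 233.01ms (2/5)
5. 932.039ms @ 8/5 + 233.01ms (2/5)
6. 1165.049ms @ 2 + 1165.049ms (2)
7. 2330.097ms @ 4 + 466.019ms (4/5)
8. 2796.117ms @ 24/5 + 466.019ms (4/5)
9. 3262.136ms @ 28/5 + 466.019ms (4/5)
10. 3728.155ms @ 32/5 + 466.019ms (4/5)
11. 4194.175ms @ 36/5 + 466.019ms (4/5)

note 10 onset = 32/5b = 3728.155ms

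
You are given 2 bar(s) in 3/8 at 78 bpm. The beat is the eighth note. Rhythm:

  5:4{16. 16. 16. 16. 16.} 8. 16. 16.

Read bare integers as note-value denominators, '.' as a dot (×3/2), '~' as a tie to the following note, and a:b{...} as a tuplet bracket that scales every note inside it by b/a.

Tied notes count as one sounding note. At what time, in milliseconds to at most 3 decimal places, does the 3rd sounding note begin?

1. 0.0ms @ 0 + 461.538ms (3/5)
2. 461.538ms @ 3/5 + 461.538ms (3/5)
3. 923.077ms @ 6/5 + 461.538ms (3/5)
4. 1384.615ms @ 9/5 + 461.538ms (3/5)
5. 1846.154ms @ 12/5 + 461.538ms (3/5)
6. 2307.692ms @ 3 + 1153.846ms (3/2)
7. 3461.538ms @ 9/2 + 576.923ms (3/4)
8. 4038.462ms @ 21/4 + 576.923ms (3/4)

note 3 onset = 6/5b = 923.077ms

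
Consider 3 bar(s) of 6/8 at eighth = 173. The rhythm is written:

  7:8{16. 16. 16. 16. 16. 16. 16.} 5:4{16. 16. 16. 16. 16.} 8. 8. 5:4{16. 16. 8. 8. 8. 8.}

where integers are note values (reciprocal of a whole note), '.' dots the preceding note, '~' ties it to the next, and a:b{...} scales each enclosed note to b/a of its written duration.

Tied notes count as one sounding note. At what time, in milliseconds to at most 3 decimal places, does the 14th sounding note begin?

1. 0.0ms @ 0 + 297.275ms (6/7)
2. 297.275ms @ 6/7 + 297.275ms (6/7)
3. 594.55ms @ 12/7 + 297.275ms (6/7)
4. 891.825ms @ 18/7 + 297.275ms (6/7)
5. 1189.1ms @ 24/7 + 297.275ms (6/7)
6. 1486.375ms @ 30/7 + 297.275ms (6/7)
7. 1783.65ms @ 36/7 + 297.275ms (6/7)
8. 2080.925ms @ 6 + 208.092ms (3/5)
9. 2289.017ms @ 33/5 + 208.092ms (3/5)
10. 2497.11ms @ 36/5 + 208.092ms (3/5)
11. 2705.202ms @ 39/5 + 208.092ms (3/5)
12. 2913.295ms @ 42/5 + 208.092ms (3/5)
13. 3121.387ms @ 9 + 520.231ms (3/2)
14. 3641.618ms @ 21/2 + 520.231ms (3/2)
15. 4161.85ms @ 12 + 208.092ms (3/5)
16. 4369.942ms @ 63/5 + 208.092ms (3/5)
17. 4578.035ms @ 66/5 + 416.185ms (6/5)
18. 4994.22ms @ 72/5 + 416.185ms (6/5)
19. 5410.405ms @ 78/5 + 416.185ms (6/5)
20. 5826.59ms @ 84/5 + 416.185ms (6/5)

note 14 onset = 21/2b = 3641.618ms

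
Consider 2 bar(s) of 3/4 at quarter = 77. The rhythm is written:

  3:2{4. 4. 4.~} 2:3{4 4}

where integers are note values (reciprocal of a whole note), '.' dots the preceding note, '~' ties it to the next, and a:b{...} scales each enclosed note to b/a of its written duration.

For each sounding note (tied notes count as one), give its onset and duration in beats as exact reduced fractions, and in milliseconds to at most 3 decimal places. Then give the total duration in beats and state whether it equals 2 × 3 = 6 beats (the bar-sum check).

1) 0.0ms=0b +779.221ms=1b
2) 779.221ms=1b +779.221ms=1b
3) 1558.442ms=2b +1948.052ms=5/2b
4) 3506.494ms=9/2b +1168.831ms=3/2b
Σ=6b of 6 (77bpm 3/4) — PASS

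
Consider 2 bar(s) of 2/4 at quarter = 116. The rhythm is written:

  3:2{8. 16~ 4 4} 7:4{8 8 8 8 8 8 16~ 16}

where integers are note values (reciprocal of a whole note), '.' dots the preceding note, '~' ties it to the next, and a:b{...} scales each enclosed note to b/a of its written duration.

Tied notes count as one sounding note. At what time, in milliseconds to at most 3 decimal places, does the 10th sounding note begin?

1. 0.0ms @ 0 + 258.621ms (1/2)
2. 258.621ms @ 1/2 + 431.034ms (5/6)
3. 689.655ms @ 4/3 + 344.828ms (2/3)
4. 1034.483ms @ 2 + 147.783ms (2/7)
5. 1182.266ms @ 16/7 + 147.783ms (2/7)
6. 1330.049ms @ 18/7 + 147.783ms (2/7)
7. 1477.833ms @ 20/7 + 147.783ms (2/7)
8. 1625.616ms @ 22/7 + 147.783ms (2/7)
9. 1773.399ms @ 24/7 + 147.783ms (2/7)
10. 1921.182ms @ 26/7 + 147.783ms (2/7)

note 10 onset = 26/7b = 1921.182ms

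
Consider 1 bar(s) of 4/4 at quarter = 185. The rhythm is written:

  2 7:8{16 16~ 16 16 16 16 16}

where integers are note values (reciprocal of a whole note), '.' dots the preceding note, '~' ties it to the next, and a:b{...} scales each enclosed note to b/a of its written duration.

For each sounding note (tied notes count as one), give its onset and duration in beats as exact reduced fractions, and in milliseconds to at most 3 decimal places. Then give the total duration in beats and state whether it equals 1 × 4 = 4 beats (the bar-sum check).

1) 0.0ms=0b +648.649ms=2b
2) 648.649ms=2b +92.664ms=2/7b
3) 741.313ms=16/7b +185.328ms=4/7b
4) 926.641ms=20/7b +92.664ms=2/7b
5) 1019.305ms=22/7b +92.664ms=2/7b
6) 1111.969ms=24/7b +92.664ms=2/7b
7) 1204.633ms=26/7b +92.664ms=2/7b
Σ=4b of 4 (185bpm 4/4) — PASS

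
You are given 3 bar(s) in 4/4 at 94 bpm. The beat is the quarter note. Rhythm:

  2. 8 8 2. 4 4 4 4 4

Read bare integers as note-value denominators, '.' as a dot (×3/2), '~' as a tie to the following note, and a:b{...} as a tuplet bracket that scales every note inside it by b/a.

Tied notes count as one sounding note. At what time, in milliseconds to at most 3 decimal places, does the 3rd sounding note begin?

note 3 onset = 7/2b = 2234.043ms

1. 0.0ms @ 0 + 1914.894ms (3)
2. 1914.894ms @ 3 + 319.149ms (1/2)
3. 2234.043ms @ 7/2 + 319.149ms (1/2)
4. 2553.191ms @ 4 + 1914.894ms (3)
5. 4468.085ms @ 7 + 638.298ms (1)
6. 5106.383ms @ 8 + 638.298ms (1)
7. 5744.681ms @ 9 + 638.298ms (1)
8. 6382.979ms @ 10 + 638.298ms (1)
9. 7021.277ms @ 11 + 638.298ms (1)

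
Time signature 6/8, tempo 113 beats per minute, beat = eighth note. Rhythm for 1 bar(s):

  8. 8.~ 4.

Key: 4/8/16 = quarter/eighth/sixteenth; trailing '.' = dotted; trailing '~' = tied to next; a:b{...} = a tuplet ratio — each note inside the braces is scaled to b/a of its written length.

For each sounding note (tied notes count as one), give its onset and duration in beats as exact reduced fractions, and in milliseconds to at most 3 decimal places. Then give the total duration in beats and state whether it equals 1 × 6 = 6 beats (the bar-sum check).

1) 0.0ms=0b +796.46ms=3/2b
2) 796.46ms=3/2b +2389.381ms=9/2b
Σ=6b of 6 (113bpm 6/8) — PASS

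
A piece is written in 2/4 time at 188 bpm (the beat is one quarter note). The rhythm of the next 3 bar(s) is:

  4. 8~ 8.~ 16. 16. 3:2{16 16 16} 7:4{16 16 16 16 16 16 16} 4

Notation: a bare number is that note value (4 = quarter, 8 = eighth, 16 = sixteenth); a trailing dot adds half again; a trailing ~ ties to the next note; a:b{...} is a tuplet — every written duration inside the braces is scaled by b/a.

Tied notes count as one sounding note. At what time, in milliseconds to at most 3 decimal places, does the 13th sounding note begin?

note 13 onset = 34/7b = 1550.152ms

1. 0.0ms @ 0 + 478.723ms (3/2)
2. 478.723ms @ 3/2 + 518.617ms (13/8)
3. 997.34ms @ 25/8 + 119.681ms (3/8)
4. 1117.021ms @ 7/2 + 53.191ms (1/6)
5. 1170.213ms @ 11/3 + 53.191ms (1/6)
6. 1223.404ms @ 23/6 + 53.191ms (1/6)
7. 1276.596ms @ 4 + 45.593ms (1/7)
8. 1322.188ms @ 29/7 + 45.593ms (1/7)
9. 1367.781ms @ 30/7 + 45.593ms (1/7)
10. 1413.374ms @ 31/7 + 45.593ms (1/7)
11. 1458.967ms @ 32/7 + 45.593ms (1/7)
12. 1504.559ms @ 33/7 + 45.593ms (1/7)
13. 1550.152ms @ 34/7 + 45.593ms (1/7)
14. 1595.745ms @ 5 + 319.149ms (1)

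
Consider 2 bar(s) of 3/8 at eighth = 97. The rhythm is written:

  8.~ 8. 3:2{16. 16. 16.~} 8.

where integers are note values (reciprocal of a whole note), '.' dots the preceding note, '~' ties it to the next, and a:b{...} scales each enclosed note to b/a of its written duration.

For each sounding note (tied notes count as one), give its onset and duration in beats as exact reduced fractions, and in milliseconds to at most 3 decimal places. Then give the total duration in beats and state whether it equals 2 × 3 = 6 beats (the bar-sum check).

1) 0.0ms=0b +1855.67ms=3b
2) 1855.67ms=3b +309.278ms=1/2b
3) 2164.948ms=7/2b +309.278ms=1/2b
4) 2474.227ms=4b +1237.113ms=2b
Σ=6b of 6 (97bpm 3/8) — PASS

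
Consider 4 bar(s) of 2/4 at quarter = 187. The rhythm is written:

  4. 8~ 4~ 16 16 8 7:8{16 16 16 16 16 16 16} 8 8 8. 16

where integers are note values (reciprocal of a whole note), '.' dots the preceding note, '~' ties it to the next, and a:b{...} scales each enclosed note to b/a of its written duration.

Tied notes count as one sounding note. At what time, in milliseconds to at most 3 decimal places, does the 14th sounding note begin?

note 14 onset = 7b = 2245.989ms

1. 0.0ms @ 0 + 481.283ms (3/2)
2. 481.283ms @ 3/2 + 561.497ms (7/4)
3. 1042.781ms @ 13/4 + 80.214ms (1/4)
4. 1122.995ms @ 7/2 + 160.428ms (1/2)
5. 1283.422ms @ 4 + 91.673ms (2/7)
6. 1375.095ms @ 30/7 + 91.673ms (2/7)
7. 1466.769ms @ 32/7 + 91.673ms (2/7)
8. 1558.442ms @ 34/7 + 91.673ms (2/7)
9. 1650.115ms @ 36/7 + 91.673ms (2/7)
10. 1741.788ms @ 38/7 + 91.673ms (2/7)
11. 1833.461ms @ 40/7 + 91.673ms (2/7)
12. 1925.134ms @ 6 + 160.428ms (1/2)
13. 2085.561ms @ 13/2 + 160.428ms (1/2)
14. 2245.989ms @ 7 + 240.642ms (3/4)
15. 2486.631ms @ 31/4 + 80.214ms (1/4)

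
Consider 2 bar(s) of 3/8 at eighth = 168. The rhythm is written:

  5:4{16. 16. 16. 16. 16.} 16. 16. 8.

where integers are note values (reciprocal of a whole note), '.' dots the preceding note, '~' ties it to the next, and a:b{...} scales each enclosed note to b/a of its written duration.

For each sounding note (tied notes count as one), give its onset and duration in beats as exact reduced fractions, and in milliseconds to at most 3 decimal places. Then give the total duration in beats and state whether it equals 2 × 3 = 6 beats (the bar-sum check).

1) 0.0ms=0b +214.286ms=3/5b
2) 214.286ms=3/5b +214.286ms=3/5b
3) 428.571ms=6/5b +214.286ms=3/5b
4) 642.857ms=9/5b +214.286ms=3/5b
5) 857.143ms=12/5b +214.286ms=3/5b
6) 1071.429ms=3b +267.857ms=3/4b
7) 1339.286ms=15/4b +267.857ms=3/4b
8) 1607.143ms=9/2b +535.714ms=3/2b
Σ=6b of 6 (168bpm 3/8) — PASS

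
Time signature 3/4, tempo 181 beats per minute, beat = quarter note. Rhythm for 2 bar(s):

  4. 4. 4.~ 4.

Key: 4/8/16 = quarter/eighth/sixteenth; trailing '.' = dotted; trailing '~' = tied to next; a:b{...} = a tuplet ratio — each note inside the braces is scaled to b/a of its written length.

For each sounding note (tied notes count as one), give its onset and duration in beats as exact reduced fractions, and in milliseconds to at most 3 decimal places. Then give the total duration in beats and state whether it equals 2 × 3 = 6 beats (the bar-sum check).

1) 0.0ms=0b +497.238ms=3/2b
2) 497.238ms=3/2b +497.238ms=3/2b
3) 994.475ms=3b +994.475ms=3b
Σ=6b of 6 (181bpm 3/4) — PASS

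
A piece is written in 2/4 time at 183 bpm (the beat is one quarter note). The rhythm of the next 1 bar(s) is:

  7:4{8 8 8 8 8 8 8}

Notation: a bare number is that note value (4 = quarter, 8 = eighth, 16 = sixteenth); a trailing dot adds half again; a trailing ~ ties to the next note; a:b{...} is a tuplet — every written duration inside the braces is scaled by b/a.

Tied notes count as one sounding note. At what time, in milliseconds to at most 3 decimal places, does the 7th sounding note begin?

1. 0.0ms @ 0 + 93.677ms (2/7)
2. 93.677ms @ 2/7 + 93.677ms (2/7)
3. 187.354ms @ 4/7 + 93.677ms (2/7)
4. 281.03ms @ 6/7 + 93.677ms (2/7)
5. 374.707ms @ 8/7 + 93.677ms (2/7)
6. 468.384ms @ 10/7 + 93.677ms (2/7)
7. 562.061ms @ 12/7 + 93.677ms (2/7)

note 7 onset = 12/7b = 562.061ms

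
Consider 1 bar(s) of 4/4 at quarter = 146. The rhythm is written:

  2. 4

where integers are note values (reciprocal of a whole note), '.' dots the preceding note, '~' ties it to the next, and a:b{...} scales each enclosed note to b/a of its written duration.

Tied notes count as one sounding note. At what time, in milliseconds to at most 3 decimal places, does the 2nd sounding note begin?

1. 0.0ms @ 0 + 1232.877ms (3)
2. 1232.877ms @ 3 + 410.959ms (1)

note 2 onset = 3b = 1232.877ms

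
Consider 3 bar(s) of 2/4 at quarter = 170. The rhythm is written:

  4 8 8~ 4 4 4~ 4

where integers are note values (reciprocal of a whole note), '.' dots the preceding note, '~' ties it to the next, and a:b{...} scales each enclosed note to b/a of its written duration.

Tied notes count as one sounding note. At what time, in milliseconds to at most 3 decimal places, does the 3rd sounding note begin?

1. 0.0ms @ 0 + 352.941ms (1)
2. 352.941ms @ 1 + 176.471ms (1/2)
3. 529.412ms @ 3/2 + 529.412ms (3/2)
4. 1058.824ms @ 3 + 352.941ms (1)
5. 1411.765ms @ 4 + 705.882ms (2)

note 3 onset = 3/2b = 529.412ms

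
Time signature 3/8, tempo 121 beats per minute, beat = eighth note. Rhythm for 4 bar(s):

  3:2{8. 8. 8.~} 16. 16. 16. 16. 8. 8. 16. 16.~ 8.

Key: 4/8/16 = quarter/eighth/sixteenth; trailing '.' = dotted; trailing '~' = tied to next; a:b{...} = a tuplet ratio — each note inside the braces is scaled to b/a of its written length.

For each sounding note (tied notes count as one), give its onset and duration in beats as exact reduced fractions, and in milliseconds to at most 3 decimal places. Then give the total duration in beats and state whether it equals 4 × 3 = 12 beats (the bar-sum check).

1) 0.0ms=0b +495.868ms=1b
2) 495.868ms=1b +495.868ms=1b
3) 991.736ms=2b +867.769ms=7/4b
4) 1859.504ms=15/4b +371.901ms=3/4b
5) 2231.405ms=9/2b +371.901ms=3/4b
6) 2603.306ms=21/4b +371.901ms=3/4b
7) 2975.207ms=6b +743.802ms=3/2b
8) 3719.008ms=15/2b +743.802ms=3/2b
9) 4462.81ms=9b +371.901ms=3/4b
10) 4834.711ms=39/4b +1115.702ms=9/4b
Σ=12b of 12 (121bpm 3/8) — PASS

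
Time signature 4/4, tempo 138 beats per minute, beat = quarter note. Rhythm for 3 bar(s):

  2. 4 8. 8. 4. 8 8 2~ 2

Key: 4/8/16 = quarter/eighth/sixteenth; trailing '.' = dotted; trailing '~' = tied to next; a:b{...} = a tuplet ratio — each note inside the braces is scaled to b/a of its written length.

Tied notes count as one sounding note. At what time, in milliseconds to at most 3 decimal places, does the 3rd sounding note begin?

1. 0.0ms @ 0 + 1304.348ms (3)
2. 1304.348ms @ 3 + 434.783ms (1)
3. 1739.13ms @ 4 + 326.087ms (3/4)
4. 2065.217ms @ 19/4 + 326.087ms (3/4)
5. 2391.304ms @ 11/2 + 652.174ms (3/2)
6. 3043.478ms @ 7 + 217.391ms (1/2)
7. 3260.87ms @ 15/2 + 217.391ms (1/2)
8. 3478.261ms @ 8 + 1739.13ms (4)

note 3 onset = 4b = 1739.13ms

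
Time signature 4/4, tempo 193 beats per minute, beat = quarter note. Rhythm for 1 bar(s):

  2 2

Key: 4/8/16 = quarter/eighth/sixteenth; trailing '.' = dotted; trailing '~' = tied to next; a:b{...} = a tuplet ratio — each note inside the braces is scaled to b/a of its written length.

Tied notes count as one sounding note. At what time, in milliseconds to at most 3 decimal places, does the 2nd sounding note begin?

1. 0.0ms @ 0 + 621.762ms (2)
2. 621.762ms @ 2 + 621.762ms (2)

note 2 onset = 2b = 621.762ms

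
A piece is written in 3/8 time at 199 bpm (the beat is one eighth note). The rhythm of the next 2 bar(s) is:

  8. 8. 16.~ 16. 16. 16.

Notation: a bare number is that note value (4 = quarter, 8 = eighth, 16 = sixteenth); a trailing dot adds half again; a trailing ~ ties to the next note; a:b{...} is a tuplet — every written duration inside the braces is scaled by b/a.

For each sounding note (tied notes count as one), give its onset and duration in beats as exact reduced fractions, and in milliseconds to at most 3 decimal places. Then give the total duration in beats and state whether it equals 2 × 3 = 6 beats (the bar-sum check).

1) 0.0ms=0b +452.261ms=3/2b
2) 452.261ms=3/2b +452.261ms=3/2b
3) 904.523ms=3b +452.261ms=3/2b
4) 1356.784ms=9/2b +226.131ms=3/4b
5) 1582.915ms=21/4b +226.131ms=3/4b
Σ=6b of 6 (199bpm 3/8) — PASS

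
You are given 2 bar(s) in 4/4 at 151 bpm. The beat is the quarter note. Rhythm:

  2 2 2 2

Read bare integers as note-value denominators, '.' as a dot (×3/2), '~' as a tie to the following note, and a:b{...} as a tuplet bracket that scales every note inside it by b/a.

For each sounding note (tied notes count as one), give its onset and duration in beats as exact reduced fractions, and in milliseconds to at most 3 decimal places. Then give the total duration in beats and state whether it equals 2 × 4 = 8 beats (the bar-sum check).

1) 0.0ms=0b +794.702ms=2b
2) 794.702ms=2b +794.702ms=2b
3) 1589.404ms=4b +794.702ms=2b
4) 2384.106ms=6b +794.702ms=2b
Σ=8b of 8 (151bpm 4/4) — PASS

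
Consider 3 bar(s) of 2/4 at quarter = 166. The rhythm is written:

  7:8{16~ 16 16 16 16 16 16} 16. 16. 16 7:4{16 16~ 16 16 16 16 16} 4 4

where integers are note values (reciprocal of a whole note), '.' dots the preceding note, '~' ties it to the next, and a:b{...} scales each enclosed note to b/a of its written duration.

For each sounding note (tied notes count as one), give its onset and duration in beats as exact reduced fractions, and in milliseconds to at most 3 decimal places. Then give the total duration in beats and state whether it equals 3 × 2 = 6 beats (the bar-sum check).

1) 0.0ms=0b +206.54ms=4/7b
2) 206.54ms=4/7b +103.27ms=2/7b
3) 309.811ms=6/7b +103.27ms=2/7b
4) 413.081ms=8/7b +103.27ms=2/7b
5) 516.351ms=10/7b +103.27ms=2/7b
6) 619.621ms=12/7b +103.27ms=2/7b
7) 722.892ms=2b +135.542ms=3/8b
8) 858.434ms=19/8b +135.542ms=3/8b
9) 993.976ms=11/4b +90.361ms=1/4b
10) 1084.337ms=3b +51.635ms=1/7b
11) 1135.972ms=22/7b +103.27ms=2/7b
12) 1239.243ms=24/7b +51.635ms=1/7b
13) 1290.878ms=25/7b +51.635ms=1/7b
14) 1342.513ms=26/7b +51.635ms=1/7b
15) 1394.148ms=27/7b +51.635ms=1/7b
16) 1445.783ms=4b +361.446ms=1b
17) 1807.229ms=5b +361.446ms=1b
Σ=6b of 6 (166bpm 2/4) — PASS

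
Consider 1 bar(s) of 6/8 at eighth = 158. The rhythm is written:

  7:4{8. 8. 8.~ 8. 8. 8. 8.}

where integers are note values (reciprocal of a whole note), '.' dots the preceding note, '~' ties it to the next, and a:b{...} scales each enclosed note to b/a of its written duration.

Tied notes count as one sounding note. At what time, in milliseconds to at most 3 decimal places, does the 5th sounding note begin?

note 5 onset = 30/7b = 1627.486ms

1. 0.0ms @ 0 + 325.497ms (6/7)
2. 325.497ms @ 6/7 + 325.497ms (6/7)
3. 650.995ms @ 12/7 + 650.995ms (12/7)
4. 1301.989ms @ 24/7 + 325.497ms (6/7)
5. 1627.486ms @ 30/7 + 325.497ms (6/7)
6. 1952.984ms @ 36/7 + 325.497ms (6/7)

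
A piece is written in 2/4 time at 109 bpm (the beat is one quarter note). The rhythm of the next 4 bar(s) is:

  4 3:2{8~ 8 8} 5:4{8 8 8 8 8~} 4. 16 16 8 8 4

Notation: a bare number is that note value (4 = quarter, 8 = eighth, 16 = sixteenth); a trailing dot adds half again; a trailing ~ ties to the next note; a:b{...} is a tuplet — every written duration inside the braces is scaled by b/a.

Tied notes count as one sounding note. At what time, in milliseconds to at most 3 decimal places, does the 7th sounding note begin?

note 7 onset = 16/5b = 1761.468ms

1. 0.0ms @ 0 + 550.459ms (1)
2. 550.459ms @ 1 + 366.972ms (2/3)
3. 917.431ms @ 5/3 + 183.486ms (1/3)
4. 1100.917ms @ 2 + 220.183ms (2/5)
5. 1321.101ms @ 12/5 + 220.183ms (2/5)
6. 1541.284ms @ 14/5 + 220.183ms (2/5)
7. 1761.468ms @ 16/5 + 220.183ms (2/5)
8. 1981.651ms @ 18/5 + 1045.872ms (19/10)
9. 3027.523ms @ 11/2 + 137.615ms (1/4)
10. 3165.138ms @ 23/4 + 137.615ms (1/4)
11. 3302.752ms @ 6 + 275.229ms (1/2)
12. 3577.982ms @ 13/2 + 275.229ms (1/2)
13. 3853.211ms @ 7 + 550.459ms (1)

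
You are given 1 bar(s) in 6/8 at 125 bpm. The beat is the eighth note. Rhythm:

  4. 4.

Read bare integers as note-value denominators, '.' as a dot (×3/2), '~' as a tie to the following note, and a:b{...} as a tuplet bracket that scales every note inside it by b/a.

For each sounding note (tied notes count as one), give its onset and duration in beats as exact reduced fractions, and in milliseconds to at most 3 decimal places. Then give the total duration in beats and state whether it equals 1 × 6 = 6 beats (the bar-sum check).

1) 0.0ms=0b +1440.0ms=3b
2) 1440.0ms=3b +1440.0ms=3b
Σ=6b of 6 (125bpm 6/8) — PASS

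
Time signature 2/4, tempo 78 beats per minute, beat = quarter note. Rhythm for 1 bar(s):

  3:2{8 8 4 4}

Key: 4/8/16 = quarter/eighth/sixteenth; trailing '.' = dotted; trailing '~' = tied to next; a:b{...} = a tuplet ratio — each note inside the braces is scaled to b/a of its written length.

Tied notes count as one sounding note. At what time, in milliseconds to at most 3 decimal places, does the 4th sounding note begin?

1. 0.0ms @ 0 + 256.41ms (1/3)
2. 256.41ms @ 1/3 + 256.41ms (1/3)
3. 512.821ms @ 2/3 + 512.821ms (2/3)
4. 1025.641ms @ 4/3 + 512.821ms (2/3)

note 4 onset = 4/3b = 1025.641ms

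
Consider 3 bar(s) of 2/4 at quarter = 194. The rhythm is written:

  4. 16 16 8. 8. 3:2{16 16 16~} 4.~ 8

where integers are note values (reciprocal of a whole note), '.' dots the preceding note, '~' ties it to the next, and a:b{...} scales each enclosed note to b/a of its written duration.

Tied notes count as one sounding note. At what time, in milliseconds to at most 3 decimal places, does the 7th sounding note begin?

1. 0.0ms @ 0 + 463.918ms (3/2)
2. 463.918ms @ 3/2 + 77.32ms (1/4)
3. 541.237ms @ 7/4 + 77.32ms (1/4)
4. 618.557ms @ 2 + 231.959ms (3/4)
5. 850.515ms @ 11/4 + 231.959ms (3/4)
6. 1082.474ms @ 7/2 + 51.546ms (1/6)
7. 1134.021ms @ 11/3 + 51.546ms (1/6)
8. 1185.567ms @ 23/6 + 670.103ms (13/6)

note 7 onset = 11/3b = 1134.021ms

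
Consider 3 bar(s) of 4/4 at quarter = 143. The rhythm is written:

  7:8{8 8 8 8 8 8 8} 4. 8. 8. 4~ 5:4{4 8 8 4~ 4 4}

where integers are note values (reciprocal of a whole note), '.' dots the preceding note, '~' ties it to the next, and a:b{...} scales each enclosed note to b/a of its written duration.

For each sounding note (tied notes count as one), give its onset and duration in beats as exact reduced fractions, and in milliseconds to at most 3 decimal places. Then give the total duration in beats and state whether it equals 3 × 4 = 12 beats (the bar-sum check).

1) 0.0ms=0b +239.76ms=4/7b
2) 239.76ms=4/7b +239.76ms=4/7b
3) 479.52ms=8/7b +239.76ms=4/7b
4) 719.281ms=12/7b +239.76ms=4/7b
5) 959.041ms=16/7b +239.76ms=4/7b
6) 1198.801ms=20/7b +239.76ms=4/7b
7) 1438.561ms=24/7b +239.76ms=4/7b
8) 1678.322ms=4b +629.371ms=3/2b
9) 2307.692ms=11/2b +314.685ms=3/4b
10) 2622.378ms=25/4b +314.685ms=3/4b
11) 2937.063ms=7b +755.245ms=9/5b
12) 3692.308ms=44/5b +167.832ms=2/5b
13) 3860.14ms=46/5b +167.832ms=2/5b
14) 4027.972ms=48/5b +671.329ms=8/5b
15) 4699.301ms=56/5b +335.664ms=4/5b
Σ=12b of 12 (143bpm 4/4) — PASS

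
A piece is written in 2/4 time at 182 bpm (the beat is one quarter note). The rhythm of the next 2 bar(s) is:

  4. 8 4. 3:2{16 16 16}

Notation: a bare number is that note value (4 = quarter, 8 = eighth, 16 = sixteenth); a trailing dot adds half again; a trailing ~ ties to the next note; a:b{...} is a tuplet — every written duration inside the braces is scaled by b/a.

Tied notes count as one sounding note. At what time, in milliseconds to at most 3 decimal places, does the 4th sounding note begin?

1. 0.0ms @ 0 + 494.505ms (3/2)
2. 494.505ms @ 3/2 + 164.835ms (1/2)
3. 659.341ms @ 2 + 494.505ms (3/2)
4. 1153.846ms @ 7/2 + 54.945ms (1/6)
5. 1208.791ms @ 11/3 + 54.945ms (1/6)
6. 1263.736ms @ 23/6 + 54.945ms (1/6)

note 4 onset = 7/2b = 1153.846ms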